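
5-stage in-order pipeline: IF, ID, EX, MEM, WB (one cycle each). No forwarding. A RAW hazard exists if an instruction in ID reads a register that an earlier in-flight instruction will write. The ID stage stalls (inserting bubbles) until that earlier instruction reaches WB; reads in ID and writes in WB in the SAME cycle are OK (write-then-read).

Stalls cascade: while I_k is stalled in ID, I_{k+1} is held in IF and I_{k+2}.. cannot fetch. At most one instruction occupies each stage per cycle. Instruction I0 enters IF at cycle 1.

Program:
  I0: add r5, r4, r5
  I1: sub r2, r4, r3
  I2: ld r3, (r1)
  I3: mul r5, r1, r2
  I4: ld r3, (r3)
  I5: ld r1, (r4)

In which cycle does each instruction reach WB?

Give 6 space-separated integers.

I0 add r5 <- r4,r5: IF@1 ID@2 stall=0 (-) EX@3 MEM@4 WB@5
I1 sub r2 <- r4,r3: IF@2 ID@3 stall=0 (-) EX@4 MEM@5 WB@6
I2 ld r3 <- r1: IF@3 ID@4 stall=0 (-) EX@5 MEM@6 WB@7
I3 mul r5 <- r1,r2: IF@4 ID@5 stall=1 (RAW on I1.r2 (WB@6)) EX@7 MEM@8 WB@9
I4 ld r3 <- r3: IF@5 ID@7 stall=0 (-) EX@8 MEM@9 WB@10
I5 ld r1 <- r4: IF@7 ID@8 stall=0 (-) EX@9 MEM@10 WB@11

Answer: 5 6 7 9 10 11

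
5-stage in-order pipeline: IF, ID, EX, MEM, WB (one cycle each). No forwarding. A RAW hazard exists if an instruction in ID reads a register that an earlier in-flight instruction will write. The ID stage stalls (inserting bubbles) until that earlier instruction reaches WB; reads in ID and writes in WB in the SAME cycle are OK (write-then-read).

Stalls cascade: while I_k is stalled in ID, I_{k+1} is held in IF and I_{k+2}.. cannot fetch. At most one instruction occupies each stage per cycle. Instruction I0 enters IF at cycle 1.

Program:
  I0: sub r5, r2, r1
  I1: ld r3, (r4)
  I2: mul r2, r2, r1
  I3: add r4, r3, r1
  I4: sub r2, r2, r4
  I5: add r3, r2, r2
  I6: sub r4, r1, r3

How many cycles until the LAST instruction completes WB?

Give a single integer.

Answer: 18

Derivation:
I0 sub r5 <- r2,r1: IF@1 ID@2 stall=0 (-) EX@3 MEM@4 WB@5
I1 ld r3 <- r4: IF@2 ID@3 stall=0 (-) EX@4 MEM@5 WB@6
I2 mul r2 <- r2,r1: IF@3 ID@4 stall=0 (-) EX@5 MEM@6 WB@7
I3 add r4 <- r3,r1: IF@4 ID@5 stall=1 (RAW on I1.r3 (WB@6)) EX@7 MEM@8 WB@9
I4 sub r2 <- r2,r4: IF@5 ID@7 stall=2 (RAW on I3.r4 (WB@9)) EX@10 MEM@11 WB@12
I5 add r3 <- r2,r2: IF@7 ID@10 stall=2 (RAW on I4.r2 (WB@12)) EX@13 MEM@14 WB@15
I6 sub r4 <- r1,r3: IF@10 ID@13 stall=2 (RAW on I5.r3 (WB@15)) EX@16 MEM@17 WB@18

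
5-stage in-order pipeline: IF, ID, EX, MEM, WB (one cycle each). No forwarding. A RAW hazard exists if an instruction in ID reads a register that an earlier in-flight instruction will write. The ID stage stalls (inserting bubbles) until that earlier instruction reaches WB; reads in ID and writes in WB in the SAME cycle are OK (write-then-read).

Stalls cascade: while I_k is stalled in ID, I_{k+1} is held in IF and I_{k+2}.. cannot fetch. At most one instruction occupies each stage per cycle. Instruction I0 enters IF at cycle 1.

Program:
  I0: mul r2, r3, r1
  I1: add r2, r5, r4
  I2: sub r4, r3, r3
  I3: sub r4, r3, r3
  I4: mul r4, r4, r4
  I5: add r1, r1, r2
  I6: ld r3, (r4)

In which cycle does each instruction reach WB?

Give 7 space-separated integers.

Answer: 5 6 7 8 11 12 14

Derivation:
I0 mul r2 <- r3,r1: IF@1 ID@2 stall=0 (-) EX@3 MEM@4 WB@5
I1 add r2 <- r5,r4: IF@2 ID@3 stall=0 (-) EX@4 MEM@5 WB@6
I2 sub r4 <- r3,r3: IF@3 ID@4 stall=0 (-) EX@5 MEM@6 WB@7
I3 sub r4 <- r3,r3: IF@4 ID@5 stall=0 (-) EX@6 MEM@7 WB@8
I4 mul r4 <- r4,r4: IF@5 ID@6 stall=2 (RAW on I3.r4 (WB@8)) EX@9 MEM@10 WB@11
I5 add r1 <- r1,r2: IF@6 ID@9 stall=0 (-) EX@10 MEM@11 WB@12
I6 ld r3 <- r4: IF@9 ID@10 stall=1 (RAW on I4.r4 (WB@11)) EX@12 MEM@13 WB@14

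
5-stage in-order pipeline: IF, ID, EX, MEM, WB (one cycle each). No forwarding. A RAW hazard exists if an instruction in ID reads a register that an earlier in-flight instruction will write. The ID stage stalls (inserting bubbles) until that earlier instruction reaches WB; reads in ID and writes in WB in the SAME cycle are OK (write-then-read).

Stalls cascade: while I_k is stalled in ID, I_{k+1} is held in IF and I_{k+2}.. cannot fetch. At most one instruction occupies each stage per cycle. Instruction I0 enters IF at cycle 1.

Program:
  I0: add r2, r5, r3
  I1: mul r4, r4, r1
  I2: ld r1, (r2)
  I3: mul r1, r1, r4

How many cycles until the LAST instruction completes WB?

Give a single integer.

I0 add r2 <- r5,r3: IF@1 ID@2 stall=0 (-) EX@3 MEM@4 WB@5
I1 mul r4 <- r4,r1: IF@2 ID@3 stall=0 (-) EX@4 MEM@5 WB@6
I2 ld r1 <- r2: IF@3 ID@4 stall=1 (RAW on I0.r2 (WB@5)) EX@6 MEM@7 WB@8
I3 mul r1 <- r1,r4: IF@4 ID@6 stall=2 (RAW on I2.r1 (WB@8)) EX@9 MEM@10 WB@11

Answer: 11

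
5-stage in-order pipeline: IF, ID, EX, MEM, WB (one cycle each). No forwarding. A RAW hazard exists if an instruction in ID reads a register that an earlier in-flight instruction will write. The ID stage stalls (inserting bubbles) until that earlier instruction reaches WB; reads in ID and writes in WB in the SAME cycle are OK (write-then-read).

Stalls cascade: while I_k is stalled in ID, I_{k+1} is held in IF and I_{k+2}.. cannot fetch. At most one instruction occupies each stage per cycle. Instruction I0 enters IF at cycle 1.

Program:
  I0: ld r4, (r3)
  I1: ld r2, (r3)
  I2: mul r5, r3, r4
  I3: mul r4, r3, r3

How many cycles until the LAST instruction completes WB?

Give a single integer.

Answer: 9

Derivation:
I0 ld r4 <- r3: IF@1 ID@2 stall=0 (-) EX@3 MEM@4 WB@5
I1 ld r2 <- r3: IF@2 ID@3 stall=0 (-) EX@4 MEM@5 WB@6
I2 mul r5 <- r3,r4: IF@3 ID@4 stall=1 (RAW on I0.r4 (WB@5)) EX@6 MEM@7 WB@8
I3 mul r4 <- r3,r3: IF@4 ID@6 stall=0 (-) EX@7 MEM@8 WB@9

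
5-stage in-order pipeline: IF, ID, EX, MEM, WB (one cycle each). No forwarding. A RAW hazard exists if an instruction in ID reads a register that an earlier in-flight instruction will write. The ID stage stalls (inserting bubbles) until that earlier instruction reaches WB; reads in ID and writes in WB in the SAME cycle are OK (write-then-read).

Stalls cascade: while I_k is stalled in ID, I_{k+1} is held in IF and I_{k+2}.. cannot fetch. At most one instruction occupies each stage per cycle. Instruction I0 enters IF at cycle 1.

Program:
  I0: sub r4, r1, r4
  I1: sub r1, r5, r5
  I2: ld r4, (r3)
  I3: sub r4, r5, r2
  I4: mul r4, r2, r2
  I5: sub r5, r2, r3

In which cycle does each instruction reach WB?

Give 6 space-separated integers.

I0 sub r4 <- r1,r4: IF@1 ID@2 stall=0 (-) EX@3 MEM@4 WB@5
I1 sub r1 <- r5,r5: IF@2 ID@3 stall=0 (-) EX@4 MEM@5 WB@6
I2 ld r4 <- r3: IF@3 ID@4 stall=0 (-) EX@5 MEM@6 WB@7
I3 sub r4 <- r5,r2: IF@4 ID@5 stall=0 (-) EX@6 MEM@7 WB@8
I4 mul r4 <- r2,r2: IF@5 ID@6 stall=0 (-) EX@7 MEM@8 WB@9
I5 sub r5 <- r2,r3: IF@6 ID@7 stall=0 (-) EX@8 MEM@9 WB@10

Answer: 5 6 7 8 9 10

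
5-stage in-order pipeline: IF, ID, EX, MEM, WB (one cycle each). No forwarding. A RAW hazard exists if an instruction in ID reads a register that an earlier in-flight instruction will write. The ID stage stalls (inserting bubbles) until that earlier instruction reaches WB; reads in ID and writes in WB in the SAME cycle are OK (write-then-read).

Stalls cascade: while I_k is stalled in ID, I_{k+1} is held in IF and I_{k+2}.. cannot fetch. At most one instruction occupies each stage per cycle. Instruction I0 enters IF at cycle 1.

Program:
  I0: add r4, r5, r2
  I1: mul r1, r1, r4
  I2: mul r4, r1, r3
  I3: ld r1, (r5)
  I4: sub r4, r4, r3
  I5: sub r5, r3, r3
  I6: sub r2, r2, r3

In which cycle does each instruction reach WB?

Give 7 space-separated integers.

I0 add r4 <- r5,r2: IF@1 ID@2 stall=0 (-) EX@3 MEM@4 WB@5
I1 mul r1 <- r1,r4: IF@2 ID@3 stall=2 (RAW on I0.r4 (WB@5)) EX@6 MEM@7 WB@8
I2 mul r4 <- r1,r3: IF@3 ID@6 stall=2 (RAW on I1.r1 (WB@8)) EX@9 MEM@10 WB@11
I3 ld r1 <- r5: IF@6 ID@9 stall=0 (-) EX@10 MEM@11 WB@12
I4 sub r4 <- r4,r3: IF@9 ID@10 stall=1 (RAW on I2.r4 (WB@11)) EX@12 MEM@13 WB@14
I5 sub r5 <- r3,r3: IF@10 ID@12 stall=0 (-) EX@13 MEM@14 WB@15
I6 sub r2 <- r2,r3: IF@12 ID@13 stall=0 (-) EX@14 MEM@15 WB@16

Answer: 5 8 11 12 14 15 16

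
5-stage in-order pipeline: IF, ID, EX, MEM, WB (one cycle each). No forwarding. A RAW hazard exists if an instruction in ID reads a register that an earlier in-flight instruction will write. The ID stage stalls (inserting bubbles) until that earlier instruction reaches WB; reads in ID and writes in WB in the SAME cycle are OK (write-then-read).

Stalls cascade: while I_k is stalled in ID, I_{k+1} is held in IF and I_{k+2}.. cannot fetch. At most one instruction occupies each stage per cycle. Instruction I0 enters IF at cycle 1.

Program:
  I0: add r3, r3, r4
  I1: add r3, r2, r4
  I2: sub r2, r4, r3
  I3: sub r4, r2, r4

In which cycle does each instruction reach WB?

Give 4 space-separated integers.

I0 add r3 <- r3,r4: IF@1 ID@2 stall=0 (-) EX@3 MEM@4 WB@5
I1 add r3 <- r2,r4: IF@2 ID@3 stall=0 (-) EX@4 MEM@5 WB@6
I2 sub r2 <- r4,r3: IF@3 ID@4 stall=2 (RAW on I1.r3 (WB@6)) EX@7 MEM@8 WB@9
I3 sub r4 <- r2,r4: IF@4 ID@7 stall=2 (RAW on I2.r2 (WB@9)) EX@10 MEM@11 WB@12

Answer: 5 6 9 12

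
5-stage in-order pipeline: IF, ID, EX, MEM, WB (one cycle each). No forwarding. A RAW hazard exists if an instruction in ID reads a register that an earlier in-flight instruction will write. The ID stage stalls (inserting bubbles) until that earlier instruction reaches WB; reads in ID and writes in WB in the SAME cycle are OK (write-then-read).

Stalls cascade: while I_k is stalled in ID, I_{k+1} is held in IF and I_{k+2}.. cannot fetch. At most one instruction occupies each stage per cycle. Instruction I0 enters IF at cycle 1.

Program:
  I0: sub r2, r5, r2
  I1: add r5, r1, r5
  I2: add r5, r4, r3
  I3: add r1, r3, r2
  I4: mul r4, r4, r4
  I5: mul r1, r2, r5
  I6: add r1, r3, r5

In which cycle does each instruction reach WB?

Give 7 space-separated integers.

I0 sub r2 <- r5,r2: IF@1 ID@2 stall=0 (-) EX@3 MEM@4 WB@5
I1 add r5 <- r1,r5: IF@2 ID@3 stall=0 (-) EX@4 MEM@5 WB@6
I2 add r5 <- r4,r3: IF@3 ID@4 stall=0 (-) EX@5 MEM@6 WB@7
I3 add r1 <- r3,r2: IF@4 ID@5 stall=0 (-) EX@6 MEM@7 WB@8
I4 mul r4 <- r4,r4: IF@5 ID@6 stall=0 (-) EX@7 MEM@8 WB@9
I5 mul r1 <- r2,r5: IF@6 ID@7 stall=0 (-) EX@8 MEM@9 WB@10
I6 add r1 <- r3,r5: IF@7 ID@8 stall=0 (-) EX@9 MEM@10 WB@11

Answer: 5 6 7 8 9 10 11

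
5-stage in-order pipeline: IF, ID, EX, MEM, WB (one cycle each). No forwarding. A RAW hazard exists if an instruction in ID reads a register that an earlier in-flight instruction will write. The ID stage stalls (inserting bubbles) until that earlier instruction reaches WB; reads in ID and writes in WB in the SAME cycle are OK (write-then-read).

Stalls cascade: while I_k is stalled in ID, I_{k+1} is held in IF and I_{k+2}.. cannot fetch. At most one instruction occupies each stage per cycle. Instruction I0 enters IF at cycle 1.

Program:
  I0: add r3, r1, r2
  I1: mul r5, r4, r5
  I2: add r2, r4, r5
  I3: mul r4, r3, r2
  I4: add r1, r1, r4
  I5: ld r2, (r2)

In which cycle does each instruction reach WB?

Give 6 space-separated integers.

I0 add r3 <- r1,r2: IF@1 ID@2 stall=0 (-) EX@3 MEM@4 WB@5
I1 mul r5 <- r4,r5: IF@2 ID@3 stall=0 (-) EX@4 MEM@5 WB@6
I2 add r2 <- r4,r5: IF@3 ID@4 stall=2 (RAW on I1.r5 (WB@6)) EX@7 MEM@8 WB@9
I3 mul r4 <- r3,r2: IF@4 ID@7 stall=2 (RAW on I2.r2 (WB@9)) EX@10 MEM@11 WB@12
I4 add r1 <- r1,r4: IF@7 ID@10 stall=2 (RAW on I3.r4 (WB@12)) EX@13 MEM@14 WB@15
I5 ld r2 <- r2: IF@10 ID@13 stall=0 (-) EX@14 MEM@15 WB@16

Answer: 5 6 9 12 15 16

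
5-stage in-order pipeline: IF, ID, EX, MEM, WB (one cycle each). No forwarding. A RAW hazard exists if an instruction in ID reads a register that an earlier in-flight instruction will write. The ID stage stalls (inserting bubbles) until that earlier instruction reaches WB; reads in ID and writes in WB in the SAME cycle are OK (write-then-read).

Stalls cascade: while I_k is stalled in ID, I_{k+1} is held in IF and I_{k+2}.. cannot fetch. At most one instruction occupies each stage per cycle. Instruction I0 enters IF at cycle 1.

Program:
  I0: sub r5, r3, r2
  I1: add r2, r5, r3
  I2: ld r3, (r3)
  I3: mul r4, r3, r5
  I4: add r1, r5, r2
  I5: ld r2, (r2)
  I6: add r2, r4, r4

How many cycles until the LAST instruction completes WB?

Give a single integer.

Answer: 15

Derivation:
I0 sub r5 <- r3,r2: IF@1 ID@2 stall=0 (-) EX@3 MEM@4 WB@5
I1 add r2 <- r5,r3: IF@2 ID@3 stall=2 (RAW on I0.r5 (WB@5)) EX@6 MEM@7 WB@8
I2 ld r3 <- r3: IF@3 ID@6 stall=0 (-) EX@7 MEM@8 WB@9
I3 mul r4 <- r3,r5: IF@6 ID@7 stall=2 (RAW on I2.r3 (WB@9)) EX@10 MEM@11 WB@12
I4 add r1 <- r5,r2: IF@7 ID@10 stall=0 (-) EX@11 MEM@12 WB@13
I5 ld r2 <- r2: IF@10 ID@11 stall=0 (-) EX@12 MEM@13 WB@14
I6 add r2 <- r4,r4: IF@11 ID@12 stall=0 (-) EX@13 MEM@14 WB@15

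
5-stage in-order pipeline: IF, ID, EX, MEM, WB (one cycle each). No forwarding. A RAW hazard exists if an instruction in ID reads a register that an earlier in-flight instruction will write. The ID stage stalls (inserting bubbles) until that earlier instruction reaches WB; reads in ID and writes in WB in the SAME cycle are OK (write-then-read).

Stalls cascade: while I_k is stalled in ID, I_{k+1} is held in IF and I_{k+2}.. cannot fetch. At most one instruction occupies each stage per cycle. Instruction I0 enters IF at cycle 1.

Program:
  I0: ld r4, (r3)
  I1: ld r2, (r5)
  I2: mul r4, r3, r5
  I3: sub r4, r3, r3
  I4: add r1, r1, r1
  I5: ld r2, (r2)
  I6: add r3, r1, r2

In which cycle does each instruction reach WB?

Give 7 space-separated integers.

I0 ld r4 <- r3: IF@1 ID@2 stall=0 (-) EX@3 MEM@4 WB@5
I1 ld r2 <- r5: IF@2 ID@3 stall=0 (-) EX@4 MEM@5 WB@6
I2 mul r4 <- r3,r5: IF@3 ID@4 stall=0 (-) EX@5 MEM@6 WB@7
I3 sub r4 <- r3,r3: IF@4 ID@5 stall=0 (-) EX@6 MEM@7 WB@8
I4 add r1 <- r1,r1: IF@5 ID@6 stall=0 (-) EX@7 MEM@8 WB@9
I5 ld r2 <- r2: IF@6 ID@7 stall=0 (-) EX@8 MEM@9 WB@10
I6 add r3 <- r1,r2: IF@7 ID@8 stall=2 (RAW on I5.r2 (WB@10)) EX@11 MEM@12 WB@13

Answer: 5 6 7 8 9 10 13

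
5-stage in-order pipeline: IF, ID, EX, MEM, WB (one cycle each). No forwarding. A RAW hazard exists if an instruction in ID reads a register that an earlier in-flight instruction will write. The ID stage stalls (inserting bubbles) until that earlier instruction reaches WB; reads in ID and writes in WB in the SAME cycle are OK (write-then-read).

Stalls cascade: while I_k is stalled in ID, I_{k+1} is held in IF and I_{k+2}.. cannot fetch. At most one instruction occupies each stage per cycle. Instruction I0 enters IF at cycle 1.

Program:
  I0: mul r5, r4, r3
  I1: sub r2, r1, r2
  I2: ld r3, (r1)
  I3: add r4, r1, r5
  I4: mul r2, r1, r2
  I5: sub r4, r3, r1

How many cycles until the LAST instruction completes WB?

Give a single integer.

Answer: 10

Derivation:
I0 mul r5 <- r4,r3: IF@1 ID@2 stall=0 (-) EX@3 MEM@4 WB@5
I1 sub r2 <- r1,r2: IF@2 ID@3 stall=0 (-) EX@4 MEM@5 WB@6
I2 ld r3 <- r1: IF@3 ID@4 stall=0 (-) EX@5 MEM@6 WB@7
I3 add r4 <- r1,r5: IF@4 ID@5 stall=0 (-) EX@6 MEM@7 WB@8
I4 mul r2 <- r1,r2: IF@5 ID@6 stall=0 (-) EX@7 MEM@8 WB@9
I5 sub r4 <- r3,r1: IF@6 ID@7 stall=0 (-) EX@8 MEM@9 WB@10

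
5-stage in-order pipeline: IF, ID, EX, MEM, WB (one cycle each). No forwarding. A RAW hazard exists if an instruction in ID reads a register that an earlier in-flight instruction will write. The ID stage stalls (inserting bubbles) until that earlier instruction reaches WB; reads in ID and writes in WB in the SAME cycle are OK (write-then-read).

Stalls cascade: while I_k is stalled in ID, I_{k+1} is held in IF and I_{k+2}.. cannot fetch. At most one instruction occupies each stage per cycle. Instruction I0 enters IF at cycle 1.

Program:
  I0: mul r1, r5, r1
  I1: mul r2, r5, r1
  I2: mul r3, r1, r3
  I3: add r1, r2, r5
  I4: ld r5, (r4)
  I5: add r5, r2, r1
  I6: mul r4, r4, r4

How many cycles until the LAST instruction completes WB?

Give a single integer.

I0 mul r1 <- r5,r1: IF@1 ID@2 stall=0 (-) EX@3 MEM@4 WB@5
I1 mul r2 <- r5,r1: IF@2 ID@3 stall=2 (RAW on I0.r1 (WB@5)) EX@6 MEM@7 WB@8
I2 mul r3 <- r1,r3: IF@3 ID@6 stall=0 (-) EX@7 MEM@8 WB@9
I3 add r1 <- r2,r5: IF@6 ID@7 stall=1 (RAW on I1.r2 (WB@8)) EX@9 MEM@10 WB@11
I4 ld r5 <- r4: IF@7 ID@9 stall=0 (-) EX@10 MEM@11 WB@12
I5 add r5 <- r2,r1: IF@9 ID@10 stall=1 (RAW on I3.r1 (WB@11)) EX@12 MEM@13 WB@14
I6 mul r4 <- r4,r4: IF@10 ID@12 stall=0 (-) EX@13 MEM@14 WB@15

Answer: 15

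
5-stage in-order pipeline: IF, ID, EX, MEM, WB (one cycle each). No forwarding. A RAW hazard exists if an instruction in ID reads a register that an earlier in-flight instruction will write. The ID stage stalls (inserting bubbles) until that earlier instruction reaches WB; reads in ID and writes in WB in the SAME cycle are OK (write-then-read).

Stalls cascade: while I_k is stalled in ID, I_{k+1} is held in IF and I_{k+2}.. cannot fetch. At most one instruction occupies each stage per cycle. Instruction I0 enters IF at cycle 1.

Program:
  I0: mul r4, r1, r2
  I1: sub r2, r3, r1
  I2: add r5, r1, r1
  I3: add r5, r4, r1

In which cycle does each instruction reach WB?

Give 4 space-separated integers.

Answer: 5 6 7 8

Derivation:
I0 mul r4 <- r1,r2: IF@1 ID@2 stall=0 (-) EX@3 MEM@4 WB@5
I1 sub r2 <- r3,r1: IF@2 ID@3 stall=0 (-) EX@4 MEM@5 WB@6
I2 add r5 <- r1,r1: IF@3 ID@4 stall=0 (-) EX@5 MEM@6 WB@7
I3 add r5 <- r4,r1: IF@4 ID@5 stall=0 (-) EX@6 MEM@7 WB@8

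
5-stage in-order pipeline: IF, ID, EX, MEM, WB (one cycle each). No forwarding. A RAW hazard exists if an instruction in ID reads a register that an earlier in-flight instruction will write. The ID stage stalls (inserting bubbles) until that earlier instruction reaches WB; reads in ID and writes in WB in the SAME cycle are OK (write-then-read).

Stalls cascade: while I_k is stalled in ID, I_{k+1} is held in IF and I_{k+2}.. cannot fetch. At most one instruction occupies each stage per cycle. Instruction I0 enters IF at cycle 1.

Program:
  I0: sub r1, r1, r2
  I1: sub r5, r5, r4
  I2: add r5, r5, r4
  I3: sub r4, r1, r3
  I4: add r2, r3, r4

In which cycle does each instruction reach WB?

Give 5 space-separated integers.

I0 sub r1 <- r1,r2: IF@1 ID@2 stall=0 (-) EX@3 MEM@4 WB@5
I1 sub r5 <- r5,r4: IF@2 ID@3 stall=0 (-) EX@4 MEM@5 WB@6
I2 add r5 <- r5,r4: IF@3 ID@4 stall=2 (RAW on I1.r5 (WB@6)) EX@7 MEM@8 WB@9
I3 sub r4 <- r1,r3: IF@4 ID@7 stall=0 (-) EX@8 MEM@9 WB@10
I4 add r2 <- r3,r4: IF@7 ID@8 stall=2 (RAW on I3.r4 (WB@10)) EX@11 MEM@12 WB@13

Answer: 5 6 9 10 13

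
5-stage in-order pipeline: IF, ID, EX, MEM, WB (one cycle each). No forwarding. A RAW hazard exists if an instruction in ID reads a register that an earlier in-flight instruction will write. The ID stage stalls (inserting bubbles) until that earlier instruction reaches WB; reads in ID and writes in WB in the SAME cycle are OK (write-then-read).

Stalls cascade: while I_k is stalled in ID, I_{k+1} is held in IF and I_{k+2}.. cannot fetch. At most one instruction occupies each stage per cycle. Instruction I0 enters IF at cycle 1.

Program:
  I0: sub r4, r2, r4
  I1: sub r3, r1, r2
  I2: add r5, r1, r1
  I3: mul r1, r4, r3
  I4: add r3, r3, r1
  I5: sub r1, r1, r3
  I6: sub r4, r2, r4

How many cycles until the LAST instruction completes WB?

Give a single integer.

I0 sub r4 <- r2,r4: IF@1 ID@2 stall=0 (-) EX@3 MEM@4 WB@5
I1 sub r3 <- r1,r2: IF@2 ID@3 stall=0 (-) EX@4 MEM@5 WB@6
I2 add r5 <- r1,r1: IF@3 ID@4 stall=0 (-) EX@5 MEM@6 WB@7
I3 mul r1 <- r4,r3: IF@4 ID@5 stall=1 (RAW on I1.r3 (WB@6)) EX@7 MEM@8 WB@9
I4 add r3 <- r3,r1: IF@5 ID@7 stall=2 (RAW on I3.r1 (WB@9)) EX@10 MEM@11 WB@12
I5 sub r1 <- r1,r3: IF@7 ID@10 stall=2 (RAW on I4.r3 (WB@12)) EX@13 MEM@14 WB@15
I6 sub r4 <- r2,r4: IF@10 ID@13 stall=0 (-) EX@14 MEM@15 WB@16

Answer: 16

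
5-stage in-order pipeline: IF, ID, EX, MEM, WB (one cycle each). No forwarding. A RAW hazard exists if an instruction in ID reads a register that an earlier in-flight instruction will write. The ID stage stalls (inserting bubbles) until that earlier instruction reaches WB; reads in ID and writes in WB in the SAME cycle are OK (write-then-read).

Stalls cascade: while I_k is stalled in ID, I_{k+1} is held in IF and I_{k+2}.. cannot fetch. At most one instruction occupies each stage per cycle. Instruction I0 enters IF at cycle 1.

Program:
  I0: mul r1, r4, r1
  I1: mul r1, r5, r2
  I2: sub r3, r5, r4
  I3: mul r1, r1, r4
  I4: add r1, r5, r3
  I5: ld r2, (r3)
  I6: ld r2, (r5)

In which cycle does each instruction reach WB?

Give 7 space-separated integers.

I0 mul r1 <- r4,r1: IF@1 ID@2 stall=0 (-) EX@3 MEM@4 WB@5
I1 mul r1 <- r5,r2: IF@2 ID@3 stall=0 (-) EX@4 MEM@5 WB@6
I2 sub r3 <- r5,r4: IF@3 ID@4 stall=0 (-) EX@5 MEM@6 WB@7
I3 mul r1 <- r1,r4: IF@4 ID@5 stall=1 (RAW on I1.r1 (WB@6)) EX@7 MEM@8 WB@9
I4 add r1 <- r5,r3: IF@5 ID@7 stall=0 (-) EX@8 MEM@9 WB@10
I5 ld r2 <- r3: IF@7 ID@8 stall=0 (-) EX@9 MEM@10 WB@11
I6 ld r2 <- r5: IF@8 ID@9 stall=0 (-) EX@10 MEM@11 WB@12

Answer: 5 6 7 9 10 11 12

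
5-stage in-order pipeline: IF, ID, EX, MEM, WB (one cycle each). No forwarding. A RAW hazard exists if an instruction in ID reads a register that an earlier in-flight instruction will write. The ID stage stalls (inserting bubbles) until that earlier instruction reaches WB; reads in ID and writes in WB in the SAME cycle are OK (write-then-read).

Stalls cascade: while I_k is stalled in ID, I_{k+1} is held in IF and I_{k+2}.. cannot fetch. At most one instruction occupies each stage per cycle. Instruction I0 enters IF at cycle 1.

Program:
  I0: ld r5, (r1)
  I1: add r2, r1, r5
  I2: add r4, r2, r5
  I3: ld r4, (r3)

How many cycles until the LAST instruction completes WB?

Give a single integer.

Answer: 12

Derivation:
I0 ld r5 <- r1: IF@1 ID@2 stall=0 (-) EX@3 MEM@4 WB@5
I1 add r2 <- r1,r5: IF@2 ID@3 stall=2 (RAW on I0.r5 (WB@5)) EX@6 MEM@7 WB@8
I2 add r4 <- r2,r5: IF@3 ID@6 stall=2 (RAW on I1.r2 (WB@8)) EX@9 MEM@10 WB@11
I3 ld r4 <- r3: IF@6 ID@9 stall=0 (-) EX@10 MEM@11 WB@12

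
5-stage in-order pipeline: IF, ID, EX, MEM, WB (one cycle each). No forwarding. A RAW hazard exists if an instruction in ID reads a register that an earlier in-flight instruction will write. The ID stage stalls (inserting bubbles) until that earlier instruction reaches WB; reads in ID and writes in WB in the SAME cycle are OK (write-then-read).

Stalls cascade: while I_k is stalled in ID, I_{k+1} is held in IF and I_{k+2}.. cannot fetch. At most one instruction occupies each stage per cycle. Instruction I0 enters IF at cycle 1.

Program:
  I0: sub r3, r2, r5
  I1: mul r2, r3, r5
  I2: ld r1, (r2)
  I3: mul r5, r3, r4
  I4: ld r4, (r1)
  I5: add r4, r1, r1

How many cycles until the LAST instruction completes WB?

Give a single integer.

Answer: 15

Derivation:
I0 sub r3 <- r2,r5: IF@1 ID@2 stall=0 (-) EX@3 MEM@4 WB@5
I1 mul r2 <- r3,r5: IF@2 ID@3 stall=2 (RAW on I0.r3 (WB@5)) EX@6 MEM@7 WB@8
I2 ld r1 <- r2: IF@3 ID@6 stall=2 (RAW on I1.r2 (WB@8)) EX@9 MEM@10 WB@11
I3 mul r5 <- r3,r4: IF@6 ID@9 stall=0 (-) EX@10 MEM@11 WB@12
I4 ld r4 <- r1: IF@9 ID@10 stall=1 (RAW on I2.r1 (WB@11)) EX@12 MEM@13 WB@14
I5 add r4 <- r1,r1: IF@10 ID@12 stall=0 (-) EX@13 MEM@14 WB@15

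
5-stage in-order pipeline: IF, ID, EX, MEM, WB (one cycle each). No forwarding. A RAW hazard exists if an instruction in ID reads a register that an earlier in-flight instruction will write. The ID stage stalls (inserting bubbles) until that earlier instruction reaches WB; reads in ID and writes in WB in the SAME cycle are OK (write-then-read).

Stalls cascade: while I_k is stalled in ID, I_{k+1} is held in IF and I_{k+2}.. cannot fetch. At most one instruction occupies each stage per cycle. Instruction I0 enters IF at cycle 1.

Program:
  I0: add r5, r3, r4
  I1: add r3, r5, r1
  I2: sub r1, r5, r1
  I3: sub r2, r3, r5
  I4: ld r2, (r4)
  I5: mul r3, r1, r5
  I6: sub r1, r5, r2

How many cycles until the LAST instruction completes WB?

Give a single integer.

I0 add r5 <- r3,r4: IF@1 ID@2 stall=0 (-) EX@3 MEM@4 WB@5
I1 add r3 <- r5,r1: IF@2 ID@3 stall=2 (RAW on I0.r5 (WB@5)) EX@6 MEM@7 WB@8
I2 sub r1 <- r5,r1: IF@3 ID@6 stall=0 (-) EX@7 MEM@8 WB@9
I3 sub r2 <- r3,r5: IF@6 ID@7 stall=1 (RAW on I1.r3 (WB@8)) EX@9 MEM@10 WB@11
I4 ld r2 <- r4: IF@7 ID@9 stall=0 (-) EX@10 MEM@11 WB@12
I5 mul r3 <- r1,r5: IF@9 ID@10 stall=0 (-) EX@11 MEM@12 WB@13
I6 sub r1 <- r5,r2: IF@10 ID@11 stall=1 (RAW on I4.r2 (WB@12)) EX@13 MEM@14 WB@15

Answer: 15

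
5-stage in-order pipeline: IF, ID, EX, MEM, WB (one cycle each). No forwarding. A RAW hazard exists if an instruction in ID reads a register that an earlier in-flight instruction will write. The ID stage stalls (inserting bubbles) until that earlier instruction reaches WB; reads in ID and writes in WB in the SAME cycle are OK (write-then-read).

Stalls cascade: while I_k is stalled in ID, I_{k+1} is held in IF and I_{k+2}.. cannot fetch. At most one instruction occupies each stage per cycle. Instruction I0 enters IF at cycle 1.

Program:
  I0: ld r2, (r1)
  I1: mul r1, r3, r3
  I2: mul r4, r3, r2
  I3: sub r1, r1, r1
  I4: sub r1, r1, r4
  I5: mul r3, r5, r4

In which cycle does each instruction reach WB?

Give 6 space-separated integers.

I0 ld r2 <- r1: IF@1 ID@2 stall=0 (-) EX@3 MEM@4 WB@5
I1 mul r1 <- r3,r3: IF@2 ID@3 stall=0 (-) EX@4 MEM@5 WB@6
I2 mul r4 <- r3,r2: IF@3 ID@4 stall=1 (RAW on I0.r2 (WB@5)) EX@6 MEM@7 WB@8
I3 sub r1 <- r1,r1: IF@4 ID@6 stall=0 (-) EX@7 MEM@8 WB@9
I4 sub r1 <- r1,r4: IF@6 ID@7 stall=2 (RAW on I3.r1 (WB@9)) EX@10 MEM@11 WB@12
I5 mul r3 <- r5,r4: IF@7 ID@10 stall=0 (-) EX@11 MEM@12 WB@13

Answer: 5 6 8 9 12 13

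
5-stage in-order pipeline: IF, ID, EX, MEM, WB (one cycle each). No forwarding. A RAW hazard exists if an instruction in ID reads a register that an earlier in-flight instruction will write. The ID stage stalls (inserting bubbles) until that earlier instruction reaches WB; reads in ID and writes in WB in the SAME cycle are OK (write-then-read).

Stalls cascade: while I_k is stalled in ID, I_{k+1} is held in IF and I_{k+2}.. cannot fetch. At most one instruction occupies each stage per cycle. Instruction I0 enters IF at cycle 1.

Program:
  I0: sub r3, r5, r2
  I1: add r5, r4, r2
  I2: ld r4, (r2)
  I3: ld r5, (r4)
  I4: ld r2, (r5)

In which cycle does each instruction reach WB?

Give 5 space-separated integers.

Answer: 5 6 7 10 13

Derivation:
I0 sub r3 <- r5,r2: IF@1 ID@2 stall=0 (-) EX@3 MEM@4 WB@5
I1 add r5 <- r4,r2: IF@2 ID@3 stall=0 (-) EX@4 MEM@5 WB@6
I2 ld r4 <- r2: IF@3 ID@4 stall=0 (-) EX@5 MEM@6 WB@7
I3 ld r5 <- r4: IF@4 ID@5 stall=2 (RAW on I2.r4 (WB@7)) EX@8 MEM@9 WB@10
I4 ld r2 <- r5: IF@5 ID@8 stall=2 (RAW on I3.r5 (WB@10)) EX@11 MEM@12 WB@13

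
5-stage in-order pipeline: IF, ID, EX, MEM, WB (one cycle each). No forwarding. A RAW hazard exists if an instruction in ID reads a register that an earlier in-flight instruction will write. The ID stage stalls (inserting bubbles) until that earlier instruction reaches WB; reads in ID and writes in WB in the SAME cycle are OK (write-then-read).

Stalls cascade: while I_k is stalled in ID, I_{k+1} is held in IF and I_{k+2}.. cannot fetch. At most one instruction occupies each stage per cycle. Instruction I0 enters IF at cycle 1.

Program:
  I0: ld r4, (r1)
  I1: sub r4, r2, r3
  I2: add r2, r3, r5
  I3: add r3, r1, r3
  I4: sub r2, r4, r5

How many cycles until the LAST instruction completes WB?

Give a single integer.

I0 ld r4 <- r1: IF@1 ID@2 stall=0 (-) EX@3 MEM@4 WB@5
I1 sub r4 <- r2,r3: IF@2 ID@3 stall=0 (-) EX@4 MEM@5 WB@6
I2 add r2 <- r3,r5: IF@3 ID@4 stall=0 (-) EX@5 MEM@6 WB@7
I3 add r3 <- r1,r3: IF@4 ID@5 stall=0 (-) EX@6 MEM@7 WB@8
I4 sub r2 <- r4,r5: IF@5 ID@6 stall=0 (-) EX@7 MEM@8 WB@9

Answer: 9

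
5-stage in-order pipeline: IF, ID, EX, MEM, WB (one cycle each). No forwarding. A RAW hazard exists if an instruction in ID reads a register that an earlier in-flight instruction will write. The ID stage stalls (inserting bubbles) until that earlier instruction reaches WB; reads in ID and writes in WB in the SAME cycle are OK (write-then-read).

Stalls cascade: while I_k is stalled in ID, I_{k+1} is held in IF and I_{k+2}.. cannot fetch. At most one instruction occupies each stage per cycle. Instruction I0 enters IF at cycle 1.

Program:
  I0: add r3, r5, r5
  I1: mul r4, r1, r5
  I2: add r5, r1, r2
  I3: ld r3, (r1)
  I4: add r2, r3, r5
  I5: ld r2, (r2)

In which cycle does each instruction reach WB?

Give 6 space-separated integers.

I0 add r3 <- r5,r5: IF@1 ID@2 stall=0 (-) EX@3 MEM@4 WB@5
I1 mul r4 <- r1,r5: IF@2 ID@3 stall=0 (-) EX@4 MEM@5 WB@6
I2 add r5 <- r1,r2: IF@3 ID@4 stall=0 (-) EX@5 MEM@6 WB@7
I3 ld r3 <- r1: IF@4 ID@5 stall=0 (-) EX@6 MEM@7 WB@8
I4 add r2 <- r3,r5: IF@5 ID@6 stall=2 (RAW on I3.r3 (WB@8)) EX@9 MEM@10 WB@11
I5 ld r2 <- r2: IF@6 ID@9 stall=2 (RAW on I4.r2 (WB@11)) EX@12 MEM@13 WB@14

Answer: 5 6 7 8 11 14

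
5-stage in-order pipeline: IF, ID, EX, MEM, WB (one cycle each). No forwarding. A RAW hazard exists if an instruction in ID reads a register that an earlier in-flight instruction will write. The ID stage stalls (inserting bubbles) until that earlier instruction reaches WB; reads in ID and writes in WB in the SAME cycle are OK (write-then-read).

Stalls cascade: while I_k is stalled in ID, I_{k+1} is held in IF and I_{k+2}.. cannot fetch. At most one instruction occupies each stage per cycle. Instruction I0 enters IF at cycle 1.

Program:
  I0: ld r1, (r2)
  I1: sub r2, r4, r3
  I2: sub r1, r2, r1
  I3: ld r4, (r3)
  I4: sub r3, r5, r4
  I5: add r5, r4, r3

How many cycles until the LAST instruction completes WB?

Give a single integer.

Answer: 16

Derivation:
I0 ld r1 <- r2: IF@1 ID@2 stall=0 (-) EX@3 MEM@4 WB@5
I1 sub r2 <- r4,r3: IF@2 ID@3 stall=0 (-) EX@4 MEM@5 WB@6
I2 sub r1 <- r2,r1: IF@3 ID@4 stall=2 (RAW on I1.r2 (WB@6)) EX@7 MEM@8 WB@9
I3 ld r4 <- r3: IF@4 ID@7 stall=0 (-) EX@8 MEM@9 WB@10
I4 sub r3 <- r5,r4: IF@7 ID@8 stall=2 (RAW on I3.r4 (WB@10)) EX@11 MEM@12 WB@13
I5 add r5 <- r4,r3: IF@8 ID@11 stall=2 (RAW on I4.r3 (WB@13)) EX@14 MEM@15 WB@16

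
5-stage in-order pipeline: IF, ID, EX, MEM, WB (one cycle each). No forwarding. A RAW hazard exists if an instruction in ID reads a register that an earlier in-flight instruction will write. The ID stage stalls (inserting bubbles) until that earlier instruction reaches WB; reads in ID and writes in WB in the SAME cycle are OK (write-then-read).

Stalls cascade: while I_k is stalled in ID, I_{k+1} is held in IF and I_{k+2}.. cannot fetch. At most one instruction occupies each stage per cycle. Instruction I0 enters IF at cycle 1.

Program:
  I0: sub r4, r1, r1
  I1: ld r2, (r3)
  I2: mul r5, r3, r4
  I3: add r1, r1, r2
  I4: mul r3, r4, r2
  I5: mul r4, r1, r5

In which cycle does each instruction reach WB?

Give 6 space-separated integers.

Answer: 5 6 8 9 10 12

Derivation:
I0 sub r4 <- r1,r1: IF@1 ID@2 stall=0 (-) EX@3 MEM@4 WB@5
I1 ld r2 <- r3: IF@2 ID@3 stall=0 (-) EX@4 MEM@5 WB@6
I2 mul r5 <- r3,r4: IF@3 ID@4 stall=1 (RAW on I0.r4 (WB@5)) EX@6 MEM@7 WB@8
I3 add r1 <- r1,r2: IF@4 ID@6 stall=0 (-) EX@7 MEM@8 WB@9
I4 mul r3 <- r4,r2: IF@6 ID@7 stall=0 (-) EX@8 MEM@9 WB@10
I5 mul r4 <- r1,r5: IF@7 ID@8 stall=1 (RAW on I3.r1 (WB@9)) EX@10 MEM@11 WB@12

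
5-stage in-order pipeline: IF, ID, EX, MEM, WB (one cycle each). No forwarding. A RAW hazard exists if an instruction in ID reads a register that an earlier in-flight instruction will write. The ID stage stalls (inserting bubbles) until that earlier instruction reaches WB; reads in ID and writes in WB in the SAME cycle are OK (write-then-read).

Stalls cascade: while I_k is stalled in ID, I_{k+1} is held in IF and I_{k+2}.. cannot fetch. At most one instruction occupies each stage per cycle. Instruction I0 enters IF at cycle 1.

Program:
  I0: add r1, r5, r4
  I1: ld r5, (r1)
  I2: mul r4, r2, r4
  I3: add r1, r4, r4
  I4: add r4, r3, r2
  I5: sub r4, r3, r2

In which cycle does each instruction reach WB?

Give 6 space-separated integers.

Answer: 5 8 9 12 13 14

Derivation:
I0 add r1 <- r5,r4: IF@1 ID@2 stall=0 (-) EX@3 MEM@4 WB@5
I1 ld r5 <- r1: IF@2 ID@3 stall=2 (RAW on I0.r1 (WB@5)) EX@6 MEM@7 WB@8
I2 mul r4 <- r2,r4: IF@3 ID@6 stall=0 (-) EX@7 MEM@8 WB@9
I3 add r1 <- r4,r4: IF@6 ID@7 stall=2 (RAW on I2.r4 (WB@9)) EX@10 MEM@11 WB@12
I4 add r4 <- r3,r2: IF@7 ID@10 stall=0 (-) EX@11 MEM@12 WB@13
I5 sub r4 <- r3,r2: IF@10 ID@11 stall=0 (-) EX@12 MEM@13 WB@14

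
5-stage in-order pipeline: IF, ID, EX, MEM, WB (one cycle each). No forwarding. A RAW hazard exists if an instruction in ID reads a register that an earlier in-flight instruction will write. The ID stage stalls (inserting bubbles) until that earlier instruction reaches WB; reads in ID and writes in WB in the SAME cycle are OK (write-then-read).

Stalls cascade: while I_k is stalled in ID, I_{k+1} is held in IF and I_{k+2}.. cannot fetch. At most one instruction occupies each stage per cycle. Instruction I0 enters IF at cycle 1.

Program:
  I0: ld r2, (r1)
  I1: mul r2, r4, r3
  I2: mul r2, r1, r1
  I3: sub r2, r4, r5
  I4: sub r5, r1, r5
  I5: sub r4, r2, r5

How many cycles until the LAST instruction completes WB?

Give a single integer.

I0 ld r2 <- r1: IF@1 ID@2 stall=0 (-) EX@3 MEM@4 WB@5
I1 mul r2 <- r4,r3: IF@2 ID@3 stall=0 (-) EX@4 MEM@5 WB@6
I2 mul r2 <- r1,r1: IF@3 ID@4 stall=0 (-) EX@5 MEM@6 WB@7
I3 sub r2 <- r4,r5: IF@4 ID@5 stall=0 (-) EX@6 MEM@7 WB@8
I4 sub r5 <- r1,r5: IF@5 ID@6 stall=0 (-) EX@7 MEM@8 WB@9
I5 sub r4 <- r2,r5: IF@6 ID@7 stall=2 (RAW on I4.r5 (WB@9)) EX@10 MEM@11 WB@12

Answer: 12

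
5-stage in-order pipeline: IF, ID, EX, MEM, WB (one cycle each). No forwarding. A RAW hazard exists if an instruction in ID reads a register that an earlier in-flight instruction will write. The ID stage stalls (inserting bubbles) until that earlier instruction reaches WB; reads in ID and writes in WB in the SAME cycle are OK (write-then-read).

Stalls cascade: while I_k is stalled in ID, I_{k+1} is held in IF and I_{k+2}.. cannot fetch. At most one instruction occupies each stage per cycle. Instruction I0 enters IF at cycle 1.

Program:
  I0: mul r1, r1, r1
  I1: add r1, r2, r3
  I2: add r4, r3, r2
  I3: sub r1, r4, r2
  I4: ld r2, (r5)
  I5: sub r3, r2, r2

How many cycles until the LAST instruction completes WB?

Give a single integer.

I0 mul r1 <- r1,r1: IF@1 ID@2 stall=0 (-) EX@3 MEM@4 WB@5
I1 add r1 <- r2,r3: IF@2 ID@3 stall=0 (-) EX@4 MEM@5 WB@6
I2 add r4 <- r3,r2: IF@3 ID@4 stall=0 (-) EX@5 MEM@6 WB@7
I3 sub r1 <- r4,r2: IF@4 ID@5 stall=2 (RAW on I2.r4 (WB@7)) EX@8 MEM@9 WB@10
I4 ld r2 <- r5: IF@5 ID@8 stall=0 (-) EX@9 MEM@10 WB@11
I5 sub r3 <- r2,r2: IF@8 ID@9 stall=2 (RAW on I4.r2 (WB@11)) EX@12 MEM@13 WB@14

Answer: 14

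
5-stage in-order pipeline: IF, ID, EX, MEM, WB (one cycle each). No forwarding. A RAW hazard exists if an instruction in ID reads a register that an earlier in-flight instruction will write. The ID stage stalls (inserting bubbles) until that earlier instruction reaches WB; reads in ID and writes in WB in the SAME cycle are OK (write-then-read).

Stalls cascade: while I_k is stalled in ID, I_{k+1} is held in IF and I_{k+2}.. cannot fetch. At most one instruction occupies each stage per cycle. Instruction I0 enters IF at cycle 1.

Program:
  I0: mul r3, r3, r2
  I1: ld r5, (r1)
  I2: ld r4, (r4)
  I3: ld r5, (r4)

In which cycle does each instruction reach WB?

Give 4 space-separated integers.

Answer: 5 6 7 10

Derivation:
I0 mul r3 <- r3,r2: IF@1 ID@2 stall=0 (-) EX@3 MEM@4 WB@5
I1 ld r5 <- r1: IF@2 ID@3 stall=0 (-) EX@4 MEM@5 WB@6
I2 ld r4 <- r4: IF@3 ID@4 stall=0 (-) EX@5 MEM@6 WB@7
I3 ld r5 <- r4: IF@4 ID@5 stall=2 (RAW on I2.r4 (WB@7)) EX@8 MEM@9 WB@10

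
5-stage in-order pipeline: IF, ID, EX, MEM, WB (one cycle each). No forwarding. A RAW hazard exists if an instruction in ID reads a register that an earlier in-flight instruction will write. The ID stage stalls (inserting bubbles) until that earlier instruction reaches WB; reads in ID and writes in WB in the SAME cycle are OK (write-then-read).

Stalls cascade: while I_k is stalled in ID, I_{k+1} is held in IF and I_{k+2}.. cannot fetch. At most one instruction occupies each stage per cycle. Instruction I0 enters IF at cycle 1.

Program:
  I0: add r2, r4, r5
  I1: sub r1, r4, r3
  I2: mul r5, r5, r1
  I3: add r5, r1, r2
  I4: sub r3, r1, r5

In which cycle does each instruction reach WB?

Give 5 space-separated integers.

I0 add r2 <- r4,r5: IF@1 ID@2 stall=0 (-) EX@3 MEM@4 WB@5
I1 sub r1 <- r4,r3: IF@2 ID@3 stall=0 (-) EX@4 MEM@5 WB@6
I2 mul r5 <- r5,r1: IF@3 ID@4 stall=2 (RAW on I1.r1 (WB@6)) EX@7 MEM@8 WB@9
I3 add r5 <- r1,r2: IF@4 ID@7 stall=0 (-) EX@8 MEM@9 WB@10
I4 sub r3 <- r1,r5: IF@7 ID@8 stall=2 (RAW on I3.r5 (WB@10)) EX@11 MEM@12 WB@13

Answer: 5 6 9 10 13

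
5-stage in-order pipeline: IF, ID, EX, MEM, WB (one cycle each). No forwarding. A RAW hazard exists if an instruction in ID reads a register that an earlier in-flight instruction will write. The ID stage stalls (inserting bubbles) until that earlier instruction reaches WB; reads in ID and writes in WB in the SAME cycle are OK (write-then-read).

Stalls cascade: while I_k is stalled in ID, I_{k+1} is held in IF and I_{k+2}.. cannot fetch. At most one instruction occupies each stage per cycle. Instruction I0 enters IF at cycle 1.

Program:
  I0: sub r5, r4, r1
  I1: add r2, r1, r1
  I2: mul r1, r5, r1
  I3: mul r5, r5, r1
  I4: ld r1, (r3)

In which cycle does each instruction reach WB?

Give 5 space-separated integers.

I0 sub r5 <- r4,r1: IF@1 ID@2 stall=0 (-) EX@3 MEM@4 WB@5
I1 add r2 <- r1,r1: IF@2 ID@3 stall=0 (-) EX@4 MEM@5 WB@6
I2 mul r1 <- r5,r1: IF@3 ID@4 stall=1 (RAW on I0.r5 (WB@5)) EX@6 MEM@7 WB@8
I3 mul r5 <- r5,r1: IF@4 ID@6 stall=2 (RAW on I2.r1 (WB@8)) EX@9 MEM@10 WB@11
I4 ld r1 <- r3: IF@6 ID@9 stall=0 (-) EX@10 MEM@11 WB@12

Answer: 5 6 8 11 12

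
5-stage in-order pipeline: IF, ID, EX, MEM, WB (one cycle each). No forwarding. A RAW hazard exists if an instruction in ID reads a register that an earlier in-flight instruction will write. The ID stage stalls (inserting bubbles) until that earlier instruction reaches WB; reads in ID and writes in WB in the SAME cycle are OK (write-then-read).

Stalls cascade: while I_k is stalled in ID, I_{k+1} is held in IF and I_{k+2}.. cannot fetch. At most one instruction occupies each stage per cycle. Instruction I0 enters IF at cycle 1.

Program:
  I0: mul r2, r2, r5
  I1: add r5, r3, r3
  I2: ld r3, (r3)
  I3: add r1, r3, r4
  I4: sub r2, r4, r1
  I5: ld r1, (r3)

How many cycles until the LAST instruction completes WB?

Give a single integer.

I0 mul r2 <- r2,r5: IF@1 ID@2 stall=0 (-) EX@3 MEM@4 WB@5
I1 add r5 <- r3,r3: IF@2 ID@3 stall=0 (-) EX@4 MEM@5 WB@6
I2 ld r3 <- r3: IF@3 ID@4 stall=0 (-) EX@5 MEM@6 WB@7
I3 add r1 <- r3,r4: IF@4 ID@5 stall=2 (RAW on I2.r3 (WB@7)) EX@8 MEM@9 WB@10
I4 sub r2 <- r4,r1: IF@5 ID@8 stall=2 (RAW on I3.r1 (WB@10)) EX@11 MEM@12 WB@13
I5 ld r1 <- r3: IF@8 ID@11 stall=0 (-) EX@12 MEM@13 WB@14

Answer: 14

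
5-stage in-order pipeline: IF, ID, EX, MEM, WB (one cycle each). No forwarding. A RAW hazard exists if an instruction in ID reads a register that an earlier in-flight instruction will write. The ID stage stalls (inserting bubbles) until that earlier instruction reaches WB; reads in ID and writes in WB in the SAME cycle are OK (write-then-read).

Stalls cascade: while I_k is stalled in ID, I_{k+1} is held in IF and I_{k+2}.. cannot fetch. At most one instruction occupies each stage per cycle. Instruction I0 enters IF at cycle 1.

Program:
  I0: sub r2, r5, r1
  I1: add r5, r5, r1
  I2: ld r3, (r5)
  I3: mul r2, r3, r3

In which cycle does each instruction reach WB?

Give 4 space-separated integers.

Answer: 5 6 9 12

Derivation:
I0 sub r2 <- r5,r1: IF@1 ID@2 stall=0 (-) EX@3 MEM@4 WB@5
I1 add r5 <- r5,r1: IF@2 ID@3 stall=0 (-) EX@4 MEM@5 WB@6
I2 ld r3 <- r5: IF@3 ID@4 stall=2 (RAW on I1.r5 (WB@6)) EX@7 MEM@8 WB@9
I3 mul r2 <- r3,r3: IF@4 ID@7 stall=2 (RAW on I2.r3 (WB@9)) EX@10 MEM@11 WB@12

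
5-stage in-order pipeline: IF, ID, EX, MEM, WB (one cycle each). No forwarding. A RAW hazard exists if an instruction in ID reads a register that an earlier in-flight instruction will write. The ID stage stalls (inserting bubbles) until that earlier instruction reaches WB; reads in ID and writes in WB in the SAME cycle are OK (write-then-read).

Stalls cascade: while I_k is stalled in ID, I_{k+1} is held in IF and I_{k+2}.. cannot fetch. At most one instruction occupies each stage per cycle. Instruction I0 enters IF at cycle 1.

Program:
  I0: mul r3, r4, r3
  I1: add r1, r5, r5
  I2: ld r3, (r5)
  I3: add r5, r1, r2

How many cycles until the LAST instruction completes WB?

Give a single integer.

I0 mul r3 <- r4,r3: IF@1 ID@2 stall=0 (-) EX@3 MEM@4 WB@5
I1 add r1 <- r5,r5: IF@2 ID@3 stall=0 (-) EX@4 MEM@5 WB@6
I2 ld r3 <- r5: IF@3 ID@4 stall=0 (-) EX@5 MEM@6 WB@7
I3 add r5 <- r1,r2: IF@4 ID@5 stall=1 (RAW on I1.r1 (WB@6)) EX@7 MEM@8 WB@9

Answer: 9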